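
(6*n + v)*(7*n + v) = 42*n^2 + 13*n*v + v^2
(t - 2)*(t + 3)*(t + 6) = t^3 + 7*t^2 - 36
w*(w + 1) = w^2 + w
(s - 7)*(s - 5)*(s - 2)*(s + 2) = s^4 - 12*s^3 + 31*s^2 + 48*s - 140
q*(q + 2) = q^2 + 2*q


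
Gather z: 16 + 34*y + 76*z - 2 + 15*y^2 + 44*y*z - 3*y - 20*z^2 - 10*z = 15*y^2 + 31*y - 20*z^2 + z*(44*y + 66) + 14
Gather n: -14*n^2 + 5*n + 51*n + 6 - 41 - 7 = -14*n^2 + 56*n - 42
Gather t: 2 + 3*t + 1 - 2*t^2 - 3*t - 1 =2 - 2*t^2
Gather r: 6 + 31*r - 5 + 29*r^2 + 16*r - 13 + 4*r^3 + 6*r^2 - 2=4*r^3 + 35*r^2 + 47*r - 14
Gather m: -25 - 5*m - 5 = -5*m - 30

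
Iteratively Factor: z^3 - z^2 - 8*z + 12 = (z - 2)*(z^2 + z - 6) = (z - 2)^2*(z + 3)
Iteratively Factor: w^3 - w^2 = (w - 1)*(w^2) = w*(w - 1)*(w)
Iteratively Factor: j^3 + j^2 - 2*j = (j)*(j^2 + j - 2) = j*(j + 2)*(j - 1)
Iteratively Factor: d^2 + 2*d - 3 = (d + 3)*(d - 1)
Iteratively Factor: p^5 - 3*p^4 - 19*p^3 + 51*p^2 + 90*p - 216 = (p - 2)*(p^4 - p^3 - 21*p^2 + 9*p + 108) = (p - 2)*(p + 3)*(p^3 - 4*p^2 - 9*p + 36) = (p - 2)*(p + 3)^2*(p^2 - 7*p + 12) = (p - 3)*(p - 2)*(p + 3)^2*(p - 4)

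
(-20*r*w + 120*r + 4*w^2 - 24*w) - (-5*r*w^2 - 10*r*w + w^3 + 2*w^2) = 5*r*w^2 - 10*r*w + 120*r - w^3 + 2*w^2 - 24*w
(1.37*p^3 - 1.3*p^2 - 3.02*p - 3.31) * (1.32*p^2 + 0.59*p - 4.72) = 1.8084*p^5 - 0.9077*p^4 - 11.2198*p^3 - 0.0149999999999997*p^2 + 12.3015*p + 15.6232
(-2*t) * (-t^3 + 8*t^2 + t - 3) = 2*t^4 - 16*t^3 - 2*t^2 + 6*t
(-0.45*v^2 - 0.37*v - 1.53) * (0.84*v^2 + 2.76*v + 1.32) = -0.378*v^4 - 1.5528*v^3 - 2.9004*v^2 - 4.7112*v - 2.0196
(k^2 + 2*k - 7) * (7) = 7*k^2 + 14*k - 49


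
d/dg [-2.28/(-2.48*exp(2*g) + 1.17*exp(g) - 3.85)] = (2.6676 - 11.3088*exp(g))*exp(g)/(2.48*exp(2*g) - 1.17*exp(g) + 3.85)^2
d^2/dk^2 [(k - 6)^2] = 2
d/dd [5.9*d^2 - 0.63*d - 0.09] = 11.8*d - 0.63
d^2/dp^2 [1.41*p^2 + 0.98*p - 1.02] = 2.82000000000000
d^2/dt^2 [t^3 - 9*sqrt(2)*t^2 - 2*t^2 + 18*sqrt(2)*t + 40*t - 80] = 6*t - 18*sqrt(2) - 4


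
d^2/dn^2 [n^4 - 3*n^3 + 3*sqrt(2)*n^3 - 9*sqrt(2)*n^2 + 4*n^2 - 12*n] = 12*n^2 - 18*n + 18*sqrt(2)*n - 18*sqrt(2) + 8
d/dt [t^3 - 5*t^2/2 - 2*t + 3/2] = 3*t^2 - 5*t - 2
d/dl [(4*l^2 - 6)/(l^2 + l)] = 2*(2*l^2 + 6*l + 3)/(l^2*(l^2 + 2*l + 1))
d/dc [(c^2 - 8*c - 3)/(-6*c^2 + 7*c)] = (-41*c^2 - 36*c + 21)/(c^2*(36*c^2 - 84*c + 49))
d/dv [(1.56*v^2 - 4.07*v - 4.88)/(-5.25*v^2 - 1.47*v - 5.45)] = (-23.6607*v^2 - 68.244*v + 15.0079)/(27.5625*v^4 + 15.435*v^3 + 59.3859*v^2 + 16.023*v + 29.7025)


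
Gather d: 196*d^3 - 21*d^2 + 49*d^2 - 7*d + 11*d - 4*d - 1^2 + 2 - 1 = 196*d^3 + 28*d^2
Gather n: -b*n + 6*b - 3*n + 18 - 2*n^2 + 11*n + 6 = 6*b - 2*n^2 + n*(8 - b) + 24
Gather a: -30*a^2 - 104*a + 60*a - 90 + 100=-30*a^2 - 44*a + 10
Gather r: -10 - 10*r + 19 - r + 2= 11 - 11*r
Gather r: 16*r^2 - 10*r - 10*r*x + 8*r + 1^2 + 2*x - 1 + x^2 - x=16*r^2 + r*(-10*x - 2) + x^2 + x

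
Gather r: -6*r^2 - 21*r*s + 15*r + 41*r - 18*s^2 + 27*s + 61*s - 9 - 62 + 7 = -6*r^2 + r*(56 - 21*s) - 18*s^2 + 88*s - 64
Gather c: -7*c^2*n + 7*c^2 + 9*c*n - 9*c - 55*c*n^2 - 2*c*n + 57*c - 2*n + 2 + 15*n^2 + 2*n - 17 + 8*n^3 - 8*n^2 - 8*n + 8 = c^2*(7 - 7*n) + c*(-55*n^2 + 7*n + 48) + 8*n^3 + 7*n^2 - 8*n - 7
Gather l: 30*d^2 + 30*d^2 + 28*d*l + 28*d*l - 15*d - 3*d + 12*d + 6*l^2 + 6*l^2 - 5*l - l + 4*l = 60*d^2 - 6*d + 12*l^2 + l*(56*d - 2)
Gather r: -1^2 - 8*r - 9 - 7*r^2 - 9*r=-7*r^2 - 17*r - 10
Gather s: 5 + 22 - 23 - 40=-36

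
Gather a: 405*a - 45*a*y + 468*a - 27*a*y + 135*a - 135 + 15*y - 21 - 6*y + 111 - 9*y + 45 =a*(1008 - 72*y)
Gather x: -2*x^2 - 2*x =-2*x^2 - 2*x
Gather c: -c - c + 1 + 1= 2 - 2*c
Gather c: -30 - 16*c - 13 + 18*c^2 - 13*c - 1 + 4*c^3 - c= 4*c^3 + 18*c^2 - 30*c - 44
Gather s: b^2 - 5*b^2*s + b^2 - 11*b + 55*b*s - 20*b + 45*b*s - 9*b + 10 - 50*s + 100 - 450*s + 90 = 2*b^2 - 40*b + s*(-5*b^2 + 100*b - 500) + 200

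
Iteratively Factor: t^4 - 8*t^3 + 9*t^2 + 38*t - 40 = (t - 1)*(t^3 - 7*t^2 + 2*t + 40) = (t - 4)*(t - 1)*(t^2 - 3*t - 10) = (t - 4)*(t - 1)*(t + 2)*(t - 5)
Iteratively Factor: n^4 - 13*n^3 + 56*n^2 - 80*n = (n - 4)*(n^3 - 9*n^2 + 20*n) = n*(n - 4)*(n^2 - 9*n + 20) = n*(n - 5)*(n - 4)*(n - 4)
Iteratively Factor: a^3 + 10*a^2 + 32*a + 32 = (a + 4)*(a^2 + 6*a + 8) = (a + 4)^2*(a + 2)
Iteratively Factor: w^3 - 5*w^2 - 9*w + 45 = (w - 5)*(w^2 - 9) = (w - 5)*(w - 3)*(w + 3)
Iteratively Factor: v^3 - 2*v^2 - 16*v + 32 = (v + 4)*(v^2 - 6*v + 8) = (v - 2)*(v + 4)*(v - 4)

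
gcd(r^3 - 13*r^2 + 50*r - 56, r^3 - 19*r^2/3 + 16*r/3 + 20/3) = r - 2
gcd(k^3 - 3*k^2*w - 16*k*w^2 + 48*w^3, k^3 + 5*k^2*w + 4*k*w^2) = k + 4*w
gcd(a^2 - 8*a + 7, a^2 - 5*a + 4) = a - 1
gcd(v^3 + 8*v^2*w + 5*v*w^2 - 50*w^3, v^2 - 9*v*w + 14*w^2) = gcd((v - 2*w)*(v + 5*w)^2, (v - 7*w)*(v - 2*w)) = v - 2*w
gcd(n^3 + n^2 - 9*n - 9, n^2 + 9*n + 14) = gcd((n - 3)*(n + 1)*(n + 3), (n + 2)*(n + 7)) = 1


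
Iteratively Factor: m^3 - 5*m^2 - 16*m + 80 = (m - 4)*(m^2 - m - 20) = (m - 5)*(m - 4)*(m + 4)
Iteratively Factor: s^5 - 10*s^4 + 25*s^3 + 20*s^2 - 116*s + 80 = (s - 1)*(s^4 - 9*s^3 + 16*s^2 + 36*s - 80) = (s - 2)*(s - 1)*(s^3 - 7*s^2 + 2*s + 40) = (s - 2)*(s - 1)*(s + 2)*(s^2 - 9*s + 20) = (s - 5)*(s - 2)*(s - 1)*(s + 2)*(s - 4)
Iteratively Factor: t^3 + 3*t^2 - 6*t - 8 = (t + 1)*(t^2 + 2*t - 8) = (t - 2)*(t + 1)*(t + 4)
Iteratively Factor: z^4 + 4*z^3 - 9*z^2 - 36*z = (z - 3)*(z^3 + 7*z^2 + 12*z) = (z - 3)*(z + 3)*(z^2 + 4*z) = (z - 3)*(z + 3)*(z + 4)*(z)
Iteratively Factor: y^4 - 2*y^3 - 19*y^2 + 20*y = (y)*(y^3 - 2*y^2 - 19*y + 20) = y*(y - 5)*(y^2 + 3*y - 4) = y*(y - 5)*(y - 1)*(y + 4)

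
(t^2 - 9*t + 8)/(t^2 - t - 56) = (t - 1)/(t + 7)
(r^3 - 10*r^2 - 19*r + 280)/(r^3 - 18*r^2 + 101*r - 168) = (r + 5)/(r - 3)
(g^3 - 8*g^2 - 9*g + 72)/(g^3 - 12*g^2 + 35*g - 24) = (g + 3)/(g - 1)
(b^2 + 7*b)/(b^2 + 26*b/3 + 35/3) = 3*b/(3*b + 5)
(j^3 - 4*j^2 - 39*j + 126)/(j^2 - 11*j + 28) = (j^2 + 3*j - 18)/(j - 4)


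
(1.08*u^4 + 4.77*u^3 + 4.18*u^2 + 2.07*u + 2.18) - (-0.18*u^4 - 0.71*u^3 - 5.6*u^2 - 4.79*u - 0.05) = 1.26*u^4 + 5.48*u^3 + 9.78*u^2 + 6.86*u + 2.23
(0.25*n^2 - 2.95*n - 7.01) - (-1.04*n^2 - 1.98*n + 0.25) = 1.29*n^2 - 0.97*n - 7.26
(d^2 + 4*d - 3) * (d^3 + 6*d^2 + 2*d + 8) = d^5 + 10*d^4 + 23*d^3 - 2*d^2 + 26*d - 24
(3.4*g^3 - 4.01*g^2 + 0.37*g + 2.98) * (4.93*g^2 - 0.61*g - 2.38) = 16.762*g^5 - 21.8433*g^4 - 3.8218*g^3 + 24.0095*g^2 - 2.6984*g - 7.0924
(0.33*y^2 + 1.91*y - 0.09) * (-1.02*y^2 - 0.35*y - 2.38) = -0.3366*y^4 - 2.0637*y^3 - 1.3621*y^2 - 4.5143*y + 0.2142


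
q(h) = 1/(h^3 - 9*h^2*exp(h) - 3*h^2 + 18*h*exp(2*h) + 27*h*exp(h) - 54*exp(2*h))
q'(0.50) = 0.01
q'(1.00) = 0.01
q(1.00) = -0.00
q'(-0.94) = 0.01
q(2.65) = -0.00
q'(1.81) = 0.00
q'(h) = (9*h^2*exp(h) - 3*h^2 - 36*h*exp(2*h) - 9*h*exp(h) + 6*h + 90*exp(2*h) - 27*exp(h))/(h^3 - 9*h^2*exp(h) - 3*h^2 + 18*h*exp(2*h) + 27*h*exp(h) - 54*exp(2*h))^2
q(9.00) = 0.00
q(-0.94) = -0.04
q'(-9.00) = 0.00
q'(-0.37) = 0.02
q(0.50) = -0.01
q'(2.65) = -0.00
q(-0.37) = -0.03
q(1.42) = -0.00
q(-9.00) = 0.00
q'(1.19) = 0.01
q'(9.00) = 0.00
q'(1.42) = 0.00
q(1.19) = -0.00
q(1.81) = -0.00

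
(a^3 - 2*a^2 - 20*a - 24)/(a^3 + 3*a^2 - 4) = (a - 6)/(a - 1)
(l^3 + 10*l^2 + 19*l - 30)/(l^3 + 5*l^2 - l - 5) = (l + 6)/(l + 1)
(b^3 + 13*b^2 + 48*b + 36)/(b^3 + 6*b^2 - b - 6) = (b + 6)/(b - 1)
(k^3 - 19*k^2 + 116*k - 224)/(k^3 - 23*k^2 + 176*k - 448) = (k - 4)/(k - 8)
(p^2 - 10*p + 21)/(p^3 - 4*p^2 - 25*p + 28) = (p - 3)/(p^2 + 3*p - 4)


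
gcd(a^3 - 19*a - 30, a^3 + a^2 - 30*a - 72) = a + 3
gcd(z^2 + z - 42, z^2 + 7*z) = z + 7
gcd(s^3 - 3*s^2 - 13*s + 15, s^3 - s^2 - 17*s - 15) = s^2 - 2*s - 15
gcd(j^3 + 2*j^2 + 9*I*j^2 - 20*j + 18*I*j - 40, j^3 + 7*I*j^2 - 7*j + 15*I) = j + 5*I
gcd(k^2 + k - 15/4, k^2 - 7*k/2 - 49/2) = 1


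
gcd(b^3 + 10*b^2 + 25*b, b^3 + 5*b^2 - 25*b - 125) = b^2 + 10*b + 25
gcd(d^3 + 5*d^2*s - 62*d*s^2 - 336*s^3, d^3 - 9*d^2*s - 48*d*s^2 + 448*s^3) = -d^2 + d*s + 56*s^2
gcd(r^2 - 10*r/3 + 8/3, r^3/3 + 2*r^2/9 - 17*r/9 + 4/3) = r - 4/3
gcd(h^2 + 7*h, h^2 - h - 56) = h + 7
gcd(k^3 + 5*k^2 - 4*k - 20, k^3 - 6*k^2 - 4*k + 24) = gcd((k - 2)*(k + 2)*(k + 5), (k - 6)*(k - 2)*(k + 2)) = k^2 - 4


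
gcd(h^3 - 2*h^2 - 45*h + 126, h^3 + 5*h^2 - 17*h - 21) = h^2 + 4*h - 21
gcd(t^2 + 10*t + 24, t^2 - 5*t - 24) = 1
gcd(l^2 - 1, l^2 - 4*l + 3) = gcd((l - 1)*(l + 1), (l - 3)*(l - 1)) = l - 1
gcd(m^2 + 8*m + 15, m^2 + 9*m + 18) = m + 3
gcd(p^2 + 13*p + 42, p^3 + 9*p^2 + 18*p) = p + 6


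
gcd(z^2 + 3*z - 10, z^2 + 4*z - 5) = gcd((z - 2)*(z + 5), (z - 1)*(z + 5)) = z + 5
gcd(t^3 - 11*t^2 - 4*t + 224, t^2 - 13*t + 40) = t - 8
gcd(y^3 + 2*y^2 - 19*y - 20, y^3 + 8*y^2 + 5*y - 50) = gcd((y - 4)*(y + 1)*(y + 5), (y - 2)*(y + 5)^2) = y + 5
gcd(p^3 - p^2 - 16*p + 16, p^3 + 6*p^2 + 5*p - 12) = p^2 + 3*p - 4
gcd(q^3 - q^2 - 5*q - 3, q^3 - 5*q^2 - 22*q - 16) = q + 1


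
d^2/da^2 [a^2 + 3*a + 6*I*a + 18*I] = 2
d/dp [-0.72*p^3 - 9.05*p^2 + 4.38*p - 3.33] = -2.16*p^2 - 18.1*p + 4.38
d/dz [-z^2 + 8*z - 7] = 8 - 2*z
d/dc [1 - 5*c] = -5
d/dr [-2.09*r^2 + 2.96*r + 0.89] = 2.96 - 4.18*r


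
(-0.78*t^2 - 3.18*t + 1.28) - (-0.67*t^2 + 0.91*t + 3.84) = -0.11*t^2 - 4.09*t - 2.56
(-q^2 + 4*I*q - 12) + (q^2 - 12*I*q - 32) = -8*I*q - 44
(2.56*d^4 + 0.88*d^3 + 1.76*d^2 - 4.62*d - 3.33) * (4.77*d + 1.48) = 12.2112*d^5 + 7.9864*d^4 + 9.6976*d^3 - 19.4326*d^2 - 22.7217*d - 4.9284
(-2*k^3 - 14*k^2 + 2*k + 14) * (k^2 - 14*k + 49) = -2*k^5 + 14*k^4 + 100*k^3 - 700*k^2 - 98*k + 686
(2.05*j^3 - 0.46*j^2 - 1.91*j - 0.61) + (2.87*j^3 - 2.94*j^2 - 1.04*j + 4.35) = 4.92*j^3 - 3.4*j^2 - 2.95*j + 3.74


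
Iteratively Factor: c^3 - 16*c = (c + 4)*(c^2 - 4*c) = c*(c + 4)*(c - 4)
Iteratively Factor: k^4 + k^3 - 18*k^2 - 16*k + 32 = (k + 2)*(k^3 - k^2 - 16*k + 16) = (k - 4)*(k + 2)*(k^2 + 3*k - 4) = (k - 4)*(k + 2)*(k + 4)*(k - 1)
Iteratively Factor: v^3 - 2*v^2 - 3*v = (v)*(v^2 - 2*v - 3) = v*(v - 3)*(v + 1)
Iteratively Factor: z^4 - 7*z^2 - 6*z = (z - 3)*(z^3 + 3*z^2 + 2*z) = z*(z - 3)*(z^2 + 3*z + 2) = z*(z - 3)*(z + 1)*(z + 2)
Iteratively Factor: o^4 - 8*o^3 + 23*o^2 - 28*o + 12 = (o - 2)*(o^3 - 6*o^2 + 11*o - 6) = (o - 3)*(o - 2)*(o^2 - 3*o + 2) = (o - 3)*(o - 2)^2*(o - 1)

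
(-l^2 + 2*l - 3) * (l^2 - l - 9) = -l^4 + 3*l^3 + 4*l^2 - 15*l + 27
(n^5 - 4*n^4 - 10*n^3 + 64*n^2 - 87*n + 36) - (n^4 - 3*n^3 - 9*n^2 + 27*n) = n^5 - 5*n^4 - 7*n^3 + 73*n^2 - 114*n + 36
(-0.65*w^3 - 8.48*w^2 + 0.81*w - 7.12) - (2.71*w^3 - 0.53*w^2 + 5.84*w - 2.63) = -3.36*w^3 - 7.95*w^2 - 5.03*w - 4.49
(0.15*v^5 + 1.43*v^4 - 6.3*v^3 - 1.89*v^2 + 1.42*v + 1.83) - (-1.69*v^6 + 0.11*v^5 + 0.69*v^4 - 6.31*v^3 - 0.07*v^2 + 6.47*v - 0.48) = 1.69*v^6 + 0.04*v^5 + 0.74*v^4 + 0.00999999999999979*v^3 - 1.82*v^2 - 5.05*v + 2.31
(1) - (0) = 1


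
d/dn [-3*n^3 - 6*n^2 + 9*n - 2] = -9*n^2 - 12*n + 9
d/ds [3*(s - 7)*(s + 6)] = 6*s - 3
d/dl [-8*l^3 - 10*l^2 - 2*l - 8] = -24*l^2 - 20*l - 2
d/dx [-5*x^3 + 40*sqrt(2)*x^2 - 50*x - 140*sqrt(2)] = -15*x^2 + 80*sqrt(2)*x - 50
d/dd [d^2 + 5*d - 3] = 2*d + 5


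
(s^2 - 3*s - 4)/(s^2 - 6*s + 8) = (s + 1)/(s - 2)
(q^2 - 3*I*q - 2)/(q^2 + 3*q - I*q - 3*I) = (q - 2*I)/(q + 3)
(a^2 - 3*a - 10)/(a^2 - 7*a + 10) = (a + 2)/(a - 2)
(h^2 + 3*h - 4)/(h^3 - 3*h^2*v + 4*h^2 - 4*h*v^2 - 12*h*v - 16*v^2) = (1 - h)/(-h^2 + 3*h*v + 4*v^2)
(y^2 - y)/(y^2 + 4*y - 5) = y/(y + 5)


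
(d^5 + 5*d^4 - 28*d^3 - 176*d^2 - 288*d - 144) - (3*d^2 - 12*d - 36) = d^5 + 5*d^4 - 28*d^3 - 179*d^2 - 276*d - 108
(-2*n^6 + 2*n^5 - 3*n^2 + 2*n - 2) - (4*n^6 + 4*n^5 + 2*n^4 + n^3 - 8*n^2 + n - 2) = -6*n^6 - 2*n^5 - 2*n^4 - n^3 + 5*n^2 + n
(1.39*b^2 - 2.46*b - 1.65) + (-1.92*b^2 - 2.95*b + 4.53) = -0.53*b^2 - 5.41*b + 2.88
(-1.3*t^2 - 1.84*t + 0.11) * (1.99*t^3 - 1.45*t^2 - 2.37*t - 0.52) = -2.587*t^5 - 1.7766*t^4 + 5.9679*t^3 + 4.8773*t^2 + 0.6961*t - 0.0572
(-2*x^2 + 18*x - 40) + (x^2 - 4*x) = -x^2 + 14*x - 40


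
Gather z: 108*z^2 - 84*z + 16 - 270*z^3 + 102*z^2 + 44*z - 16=-270*z^3 + 210*z^2 - 40*z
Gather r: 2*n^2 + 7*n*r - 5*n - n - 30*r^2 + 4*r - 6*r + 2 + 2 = 2*n^2 - 6*n - 30*r^2 + r*(7*n - 2) + 4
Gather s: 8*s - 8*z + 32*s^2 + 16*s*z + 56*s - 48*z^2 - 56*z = 32*s^2 + s*(16*z + 64) - 48*z^2 - 64*z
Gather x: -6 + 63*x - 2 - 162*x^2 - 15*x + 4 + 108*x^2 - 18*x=-54*x^2 + 30*x - 4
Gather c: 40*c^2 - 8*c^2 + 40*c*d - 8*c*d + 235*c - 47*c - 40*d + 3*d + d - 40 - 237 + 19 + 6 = 32*c^2 + c*(32*d + 188) - 36*d - 252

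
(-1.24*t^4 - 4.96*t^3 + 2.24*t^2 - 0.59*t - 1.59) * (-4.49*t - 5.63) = 5.5676*t^5 + 29.2516*t^4 + 17.8672*t^3 - 9.9621*t^2 + 10.4608*t + 8.9517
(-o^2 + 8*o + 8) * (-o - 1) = o^3 - 7*o^2 - 16*o - 8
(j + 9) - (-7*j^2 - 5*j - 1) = 7*j^2 + 6*j + 10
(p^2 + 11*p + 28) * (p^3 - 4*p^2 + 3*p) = p^5 + 7*p^4 - 13*p^3 - 79*p^2 + 84*p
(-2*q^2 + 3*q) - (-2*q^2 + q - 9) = 2*q + 9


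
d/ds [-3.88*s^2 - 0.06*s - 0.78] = -7.76*s - 0.06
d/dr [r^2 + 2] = 2*r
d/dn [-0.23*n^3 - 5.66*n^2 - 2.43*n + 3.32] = -0.69*n^2 - 11.32*n - 2.43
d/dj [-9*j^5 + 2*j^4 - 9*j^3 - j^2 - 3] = j*(-45*j^3 + 8*j^2 - 27*j - 2)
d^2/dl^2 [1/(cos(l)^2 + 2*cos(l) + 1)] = 2*(cos(l) - cos(2*l) + 2)/(cos(l) + 1)^4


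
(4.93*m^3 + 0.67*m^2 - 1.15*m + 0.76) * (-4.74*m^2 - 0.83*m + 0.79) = -23.3682*m^5 - 7.2677*m^4 + 8.7896*m^3 - 2.1186*m^2 - 1.5393*m + 0.6004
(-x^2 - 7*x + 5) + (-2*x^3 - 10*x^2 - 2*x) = -2*x^3 - 11*x^2 - 9*x + 5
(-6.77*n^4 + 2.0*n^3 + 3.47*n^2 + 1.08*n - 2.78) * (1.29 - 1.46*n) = 9.8842*n^5 - 11.6533*n^4 - 2.4862*n^3 + 2.8995*n^2 + 5.452*n - 3.5862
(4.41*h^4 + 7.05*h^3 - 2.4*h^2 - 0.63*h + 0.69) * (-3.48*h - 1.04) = -15.3468*h^5 - 29.1204*h^4 + 1.02*h^3 + 4.6884*h^2 - 1.746*h - 0.7176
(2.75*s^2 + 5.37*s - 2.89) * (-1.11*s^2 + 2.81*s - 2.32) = -3.0525*s^4 + 1.7668*s^3 + 11.9176*s^2 - 20.5793*s + 6.7048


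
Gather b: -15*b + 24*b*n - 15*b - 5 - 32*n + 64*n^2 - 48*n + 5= b*(24*n - 30) + 64*n^2 - 80*n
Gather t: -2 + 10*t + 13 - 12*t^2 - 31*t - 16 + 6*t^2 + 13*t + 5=-6*t^2 - 8*t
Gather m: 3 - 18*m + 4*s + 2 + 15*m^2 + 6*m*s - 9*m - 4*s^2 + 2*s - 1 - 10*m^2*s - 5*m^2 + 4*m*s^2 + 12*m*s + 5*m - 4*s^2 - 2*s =m^2*(10 - 10*s) + m*(4*s^2 + 18*s - 22) - 8*s^2 + 4*s + 4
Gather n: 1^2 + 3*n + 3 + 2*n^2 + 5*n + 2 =2*n^2 + 8*n + 6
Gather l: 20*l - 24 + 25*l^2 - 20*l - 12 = 25*l^2 - 36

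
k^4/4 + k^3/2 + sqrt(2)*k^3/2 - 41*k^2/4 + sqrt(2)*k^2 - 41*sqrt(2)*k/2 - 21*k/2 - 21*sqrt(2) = (k/2 + 1/2)*(k/2 + sqrt(2))*(k - 6)*(k + 7)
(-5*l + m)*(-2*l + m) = 10*l^2 - 7*l*m + m^2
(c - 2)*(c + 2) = c^2 - 4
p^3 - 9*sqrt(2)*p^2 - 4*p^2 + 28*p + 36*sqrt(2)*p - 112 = (p - 4)*(p - 7*sqrt(2))*(p - 2*sqrt(2))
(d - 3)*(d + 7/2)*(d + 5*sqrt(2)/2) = d^3 + d^2/2 + 5*sqrt(2)*d^2/2 - 21*d/2 + 5*sqrt(2)*d/4 - 105*sqrt(2)/4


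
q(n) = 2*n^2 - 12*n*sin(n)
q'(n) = -12*n*cos(n) + 4*n - 12*sin(n)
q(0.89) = -6.71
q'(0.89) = -12.49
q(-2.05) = -13.42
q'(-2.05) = -8.89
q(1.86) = -14.47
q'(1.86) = 2.30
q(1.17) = -10.19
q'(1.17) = -11.85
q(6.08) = 88.66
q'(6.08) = -44.72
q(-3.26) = 25.88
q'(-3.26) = -53.30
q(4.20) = 79.21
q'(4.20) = 51.97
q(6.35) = 75.56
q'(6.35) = -51.43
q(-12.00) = 365.27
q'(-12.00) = 67.08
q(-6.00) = 92.12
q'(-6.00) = 41.78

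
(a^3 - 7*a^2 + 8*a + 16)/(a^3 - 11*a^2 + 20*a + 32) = (a - 4)/(a - 8)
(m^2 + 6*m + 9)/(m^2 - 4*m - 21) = (m + 3)/(m - 7)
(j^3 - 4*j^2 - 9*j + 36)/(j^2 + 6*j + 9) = (j^2 - 7*j + 12)/(j + 3)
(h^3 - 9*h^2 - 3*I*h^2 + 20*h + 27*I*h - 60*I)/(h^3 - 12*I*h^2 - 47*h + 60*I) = (h^2 - 9*h + 20)/(h^2 - 9*I*h - 20)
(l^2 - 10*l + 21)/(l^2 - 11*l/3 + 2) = 3*(l - 7)/(3*l - 2)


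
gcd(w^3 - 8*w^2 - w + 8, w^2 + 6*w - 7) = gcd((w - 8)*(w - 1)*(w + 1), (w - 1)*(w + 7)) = w - 1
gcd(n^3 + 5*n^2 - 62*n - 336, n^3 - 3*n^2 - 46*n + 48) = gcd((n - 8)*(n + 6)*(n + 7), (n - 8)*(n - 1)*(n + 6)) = n^2 - 2*n - 48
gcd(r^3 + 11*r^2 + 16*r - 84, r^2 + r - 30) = r + 6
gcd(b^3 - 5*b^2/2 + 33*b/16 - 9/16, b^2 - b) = b - 1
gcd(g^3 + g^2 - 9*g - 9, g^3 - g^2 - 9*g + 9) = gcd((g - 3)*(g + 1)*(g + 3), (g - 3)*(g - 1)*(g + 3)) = g^2 - 9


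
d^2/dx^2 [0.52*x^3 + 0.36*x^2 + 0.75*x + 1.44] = 3.12*x + 0.72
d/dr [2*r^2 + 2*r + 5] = 4*r + 2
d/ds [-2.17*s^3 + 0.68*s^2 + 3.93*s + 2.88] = -6.51*s^2 + 1.36*s + 3.93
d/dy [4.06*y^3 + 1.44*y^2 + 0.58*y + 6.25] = 12.18*y^2 + 2.88*y + 0.58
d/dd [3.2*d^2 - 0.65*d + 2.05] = 6.4*d - 0.65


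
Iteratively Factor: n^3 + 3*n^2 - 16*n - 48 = (n - 4)*(n^2 + 7*n + 12) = (n - 4)*(n + 3)*(n + 4)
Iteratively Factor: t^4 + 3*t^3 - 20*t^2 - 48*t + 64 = (t - 4)*(t^3 + 7*t^2 + 8*t - 16) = (t - 4)*(t + 4)*(t^2 + 3*t - 4) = (t - 4)*(t - 1)*(t + 4)*(t + 4)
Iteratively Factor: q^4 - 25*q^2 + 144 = (q + 3)*(q^3 - 3*q^2 - 16*q + 48) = (q - 4)*(q + 3)*(q^2 + q - 12) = (q - 4)*(q - 3)*(q + 3)*(q + 4)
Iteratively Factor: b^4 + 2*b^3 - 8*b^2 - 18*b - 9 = (b + 1)*(b^3 + b^2 - 9*b - 9) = (b + 1)*(b + 3)*(b^2 - 2*b - 3) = (b + 1)^2*(b + 3)*(b - 3)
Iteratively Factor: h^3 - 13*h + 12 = (h + 4)*(h^2 - 4*h + 3) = (h - 3)*(h + 4)*(h - 1)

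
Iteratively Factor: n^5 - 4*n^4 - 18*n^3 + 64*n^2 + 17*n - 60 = (n - 3)*(n^4 - n^3 - 21*n^2 + n + 20) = (n - 3)*(n - 1)*(n^3 - 21*n - 20) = (n - 3)*(n - 1)*(n + 1)*(n^2 - n - 20) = (n - 5)*(n - 3)*(n - 1)*(n + 1)*(n + 4)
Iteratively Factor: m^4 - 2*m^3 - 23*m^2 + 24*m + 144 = (m + 3)*(m^3 - 5*m^2 - 8*m + 48) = (m - 4)*(m + 3)*(m^2 - m - 12) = (m - 4)*(m + 3)^2*(m - 4)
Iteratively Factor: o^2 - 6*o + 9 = (o - 3)*(o - 3)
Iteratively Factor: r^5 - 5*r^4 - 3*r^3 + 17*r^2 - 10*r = (r - 1)*(r^4 - 4*r^3 - 7*r^2 + 10*r) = (r - 1)*(r + 2)*(r^3 - 6*r^2 + 5*r) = r*(r - 1)*(r + 2)*(r^2 - 6*r + 5) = r*(r - 1)^2*(r + 2)*(r - 5)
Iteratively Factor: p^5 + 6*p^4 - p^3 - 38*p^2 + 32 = (p + 4)*(p^4 + 2*p^3 - 9*p^2 - 2*p + 8) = (p - 1)*(p + 4)*(p^3 + 3*p^2 - 6*p - 8) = (p - 1)*(p + 1)*(p + 4)*(p^2 + 2*p - 8) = (p - 2)*(p - 1)*(p + 1)*(p + 4)*(p + 4)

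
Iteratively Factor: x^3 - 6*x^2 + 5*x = (x - 5)*(x^2 - x) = (x - 5)*(x - 1)*(x)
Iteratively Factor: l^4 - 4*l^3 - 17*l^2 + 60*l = (l - 3)*(l^3 - l^2 - 20*l) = (l - 5)*(l - 3)*(l^2 + 4*l) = (l - 5)*(l - 3)*(l + 4)*(l)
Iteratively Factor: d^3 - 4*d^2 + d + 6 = (d + 1)*(d^2 - 5*d + 6) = (d - 2)*(d + 1)*(d - 3)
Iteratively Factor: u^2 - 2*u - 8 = (u - 4)*(u + 2)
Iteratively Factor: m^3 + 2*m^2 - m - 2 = (m + 1)*(m^2 + m - 2) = (m - 1)*(m + 1)*(m + 2)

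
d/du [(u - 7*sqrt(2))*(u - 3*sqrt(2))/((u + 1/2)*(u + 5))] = 2*(11*u^2 + 20*sqrt(2)*u^2 - 158*u - 462 - 50*sqrt(2))/(4*u^4 + 44*u^3 + 141*u^2 + 110*u + 25)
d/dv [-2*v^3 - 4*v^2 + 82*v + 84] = -6*v^2 - 8*v + 82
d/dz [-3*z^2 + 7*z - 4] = 7 - 6*z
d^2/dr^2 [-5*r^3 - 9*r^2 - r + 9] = -30*r - 18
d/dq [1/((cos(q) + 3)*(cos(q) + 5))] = 2*(cos(q) + 4)*sin(q)/((cos(q) + 3)^2*(cos(q) + 5)^2)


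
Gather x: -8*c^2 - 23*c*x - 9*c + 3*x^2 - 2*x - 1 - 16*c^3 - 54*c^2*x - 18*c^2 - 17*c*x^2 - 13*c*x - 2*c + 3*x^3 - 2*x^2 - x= -16*c^3 - 26*c^2 - 11*c + 3*x^3 + x^2*(1 - 17*c) + x*(-54*c^2 - 36*c - 3) - 1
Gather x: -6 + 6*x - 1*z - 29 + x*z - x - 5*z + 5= x*(z + 5) - 6*z - 30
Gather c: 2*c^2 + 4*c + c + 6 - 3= 2*c^2 + 5*c + 3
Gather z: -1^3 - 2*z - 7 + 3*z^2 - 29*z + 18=3*z^2 - 31*z + 10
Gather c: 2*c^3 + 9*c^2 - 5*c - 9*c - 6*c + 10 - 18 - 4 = 2*c^3 + 9*c^2 - 20*c - 12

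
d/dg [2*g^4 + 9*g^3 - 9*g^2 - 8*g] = 8*g^3 + 27*g^2 - 18*g - 8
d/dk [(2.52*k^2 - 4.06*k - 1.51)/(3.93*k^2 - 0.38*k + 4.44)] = (14.9982*k^2 + 34.2462*k - 18.6002)/(15.4449*k^4 - 2.9868*k^3 + 35.0428*k^2 - 3.3744*k + 19.7136)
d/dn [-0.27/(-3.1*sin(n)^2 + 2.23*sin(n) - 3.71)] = (0.6021 - 1.674*sin(n))*cos(n)/(3.1*sin(n)^2 - 2.23*sin(n) + 3.71)^2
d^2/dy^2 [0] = 0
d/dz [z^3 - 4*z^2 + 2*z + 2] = 3*z^2 - 8*z + 2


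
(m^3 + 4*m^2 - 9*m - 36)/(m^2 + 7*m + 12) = m - 3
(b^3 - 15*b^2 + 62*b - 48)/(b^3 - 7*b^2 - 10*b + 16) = (b - 6)/(b + 2)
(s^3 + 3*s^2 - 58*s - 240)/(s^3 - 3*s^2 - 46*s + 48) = (s + 5)/(s - 1)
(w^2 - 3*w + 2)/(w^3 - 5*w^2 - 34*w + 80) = (w - 1)/(w^2 - 3*w - 40)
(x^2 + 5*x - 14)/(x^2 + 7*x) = (x - 2)/x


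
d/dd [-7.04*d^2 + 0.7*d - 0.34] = 0.7 - 14.08*d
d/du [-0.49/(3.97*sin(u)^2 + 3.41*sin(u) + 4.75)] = (3.8906*sin(u) + 1.6709)*cos(u)/(3.97*sin(u)^2 + 3.41*sin(u) + 4.75)^2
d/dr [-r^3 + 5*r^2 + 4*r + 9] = -3*r^2 + 10*r + 4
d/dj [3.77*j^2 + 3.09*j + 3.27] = 7.54*j + 3.09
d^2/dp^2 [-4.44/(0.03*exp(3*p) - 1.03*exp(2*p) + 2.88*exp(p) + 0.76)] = (-4.44*(0.09*exp(2*p) - 2.06*exp(p) + 2.88)*(0.18*exp(2*p) - 4.12*exp(p) + 5.76)*exp(p) + (1.1988*exp(2*p) - 18.2928*exp(p) + 12.7872)*(0.03*exp(3*p) - 1.03*exp(2*p) + 2.88*exp(p) + 0.76))*exp(p)/(0.03*exp(3*p) - 1.03*exp(2*p) + 2.88*exp(p) + 0.76)^3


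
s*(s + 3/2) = s^2 + 3*s/2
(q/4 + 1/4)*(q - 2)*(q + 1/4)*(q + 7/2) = q^4/4 + 11*q^3/16 - 39*q^2/32 - 67*q/32 - 7/16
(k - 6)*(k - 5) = k^2 - 11*k + 30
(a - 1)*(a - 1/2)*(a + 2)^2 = a^4 + 5*a^3/2 - 3*a^2/2 - 4*a + 2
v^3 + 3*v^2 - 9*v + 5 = (v - 1)^2*(v + 5)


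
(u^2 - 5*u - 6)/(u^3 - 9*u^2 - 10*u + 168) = (u + 1)/(u^2 - 3*u - 28)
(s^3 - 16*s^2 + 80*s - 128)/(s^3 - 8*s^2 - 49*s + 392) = (s^2 - 8*s + 16)/(s^2 - 49)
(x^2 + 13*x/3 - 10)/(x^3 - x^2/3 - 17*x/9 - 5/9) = 3*(x + 6)/(3*x^2 + 4*x + 1)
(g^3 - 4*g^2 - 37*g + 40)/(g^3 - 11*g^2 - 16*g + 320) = (g - 1)/(g - 8)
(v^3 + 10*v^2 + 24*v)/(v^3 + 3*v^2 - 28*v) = (v^2 + 10*v + 24)/(v^2 + 3*v - 28)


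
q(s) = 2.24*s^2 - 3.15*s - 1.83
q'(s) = 4.48*s - 3.15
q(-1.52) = 8.13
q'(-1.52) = -9.96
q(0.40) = -2.73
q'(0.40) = -1.36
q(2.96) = 8.47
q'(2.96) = 10.11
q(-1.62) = 9.15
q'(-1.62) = -10.41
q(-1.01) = 3.64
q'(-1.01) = -7.67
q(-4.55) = 58.88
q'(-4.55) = -23.53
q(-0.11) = -1.46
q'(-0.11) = -3.64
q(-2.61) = 21.65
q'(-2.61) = -14.84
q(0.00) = -1.83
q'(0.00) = -3.15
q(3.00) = 8.88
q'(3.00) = 10.29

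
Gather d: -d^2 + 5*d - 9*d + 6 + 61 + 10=-d^2 - 4*d + 77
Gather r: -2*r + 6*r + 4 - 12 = 4*r - 8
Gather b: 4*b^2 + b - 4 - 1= 4*b^2 + b - 5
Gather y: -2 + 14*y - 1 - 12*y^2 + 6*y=-12*y^2 + 20*y - 3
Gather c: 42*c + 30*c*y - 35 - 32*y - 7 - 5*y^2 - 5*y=c*(30*y + 42) - 5*y^2 - 37*y - 42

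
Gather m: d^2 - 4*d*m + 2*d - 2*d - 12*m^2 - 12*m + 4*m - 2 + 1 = d^2 - 12*m^2 + m*(-4*d - 8) - 1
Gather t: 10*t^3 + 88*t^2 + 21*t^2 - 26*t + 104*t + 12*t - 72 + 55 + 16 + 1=10*t^3 + 109*t^2 + 90*t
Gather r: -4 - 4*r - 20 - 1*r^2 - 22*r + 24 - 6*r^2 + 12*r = -7*r^2 - 14*r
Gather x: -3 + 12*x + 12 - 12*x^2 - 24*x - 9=-12*x^2 - 12*x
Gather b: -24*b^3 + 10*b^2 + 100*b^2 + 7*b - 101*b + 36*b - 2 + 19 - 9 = -24*b^3 + 110*b^2 - 58*b + 8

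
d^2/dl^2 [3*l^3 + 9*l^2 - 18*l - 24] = 18*l + 18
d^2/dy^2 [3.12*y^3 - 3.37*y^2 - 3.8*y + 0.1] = 18.72*y - 6.74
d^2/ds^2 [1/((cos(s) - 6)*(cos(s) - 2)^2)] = (-9*sin(s)^4 + 130*sin(s)^2 - 449*cos(s)/2 + 37*cos(3*s)/2 + 151)/((cos(s) - 6)^3*(cos(s) - 2)^4)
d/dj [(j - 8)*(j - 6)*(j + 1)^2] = 4*j^3 - 36*j^2 + 42*j + 82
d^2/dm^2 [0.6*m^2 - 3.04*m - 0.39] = 1.20000000000000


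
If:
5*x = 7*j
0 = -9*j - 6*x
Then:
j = 0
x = 0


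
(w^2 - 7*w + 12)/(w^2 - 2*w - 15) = (-w^2 + 7*w - 12)/(-w^2 + 2*w + 15)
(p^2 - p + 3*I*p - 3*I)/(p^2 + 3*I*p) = (p - 1)/p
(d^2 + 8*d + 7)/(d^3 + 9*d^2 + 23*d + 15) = (d + 7)/(d^2 + 8*d + 15)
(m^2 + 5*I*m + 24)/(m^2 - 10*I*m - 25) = (m^2 + 5*I*m + 24)/(m^2 - 10*I*m - 25)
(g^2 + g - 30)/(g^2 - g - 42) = (g - 5)/(g - 7)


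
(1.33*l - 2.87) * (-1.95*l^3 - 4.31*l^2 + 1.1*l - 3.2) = -2.5935*l^4 - 0.1358*l^3 + 13.8327*l^2 - 7.413*l + 9.184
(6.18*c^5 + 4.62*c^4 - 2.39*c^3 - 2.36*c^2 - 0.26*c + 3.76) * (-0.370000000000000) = -2.2866*c^5 - 1.7094*c^4 + 0.8843*c^3 + 0.8732*c^2 + 0.0962*c - 1.3912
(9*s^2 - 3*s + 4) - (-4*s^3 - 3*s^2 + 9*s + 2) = 4*s^3 + 12*s^2 - 12*s + 2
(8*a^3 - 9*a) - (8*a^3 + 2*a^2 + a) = -2*a^2 - 10*a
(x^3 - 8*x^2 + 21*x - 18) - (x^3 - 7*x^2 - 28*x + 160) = -x^2 + 49*x - 178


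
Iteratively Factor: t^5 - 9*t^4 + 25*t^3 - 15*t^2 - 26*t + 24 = (t - 1)*(t^4 - 8*t^3 + 17*t^2 + 2*t - 24) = (t - 4)*(t - 1)*(t^3 - 4*t^2 + t + 6) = (t - 4)*(t - 1)*(t + 1)*(t^2 - 5*t + 6) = (t - 4)*(t - 3)*(t - 1)*(t + 1)*(t - 2)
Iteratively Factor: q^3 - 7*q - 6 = (q + 2)*(q^2 - 2*q - 3) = (q + 1)*(q + 2)*(q - 3)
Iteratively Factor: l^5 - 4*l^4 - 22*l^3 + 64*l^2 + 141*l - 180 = (l - 1)*(l^4 - 3*l^3 - 25*l^2 + 39*l + 180) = (l - 4)*(l - 1)*(l^3 + l^2 - 21*l - 45) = (l - 4)*(l - 1)*(l + 3)*(l^2 - 2*l - 15) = (l - 4)*(l - 1)*(l + 3)^2*(l - 5)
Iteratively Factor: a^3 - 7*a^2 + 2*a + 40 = (a - 4)*(a^2 - 3*a - 10) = (a - 4)*(a + 2)*(a - 5)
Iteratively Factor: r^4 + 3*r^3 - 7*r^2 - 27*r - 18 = (r + 2)*(r^3 + r^2 - 9*r - 9) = (r + 1)*(r + 2)*(r^2 - 9) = (r - 3)*(r + 1)*(r + 2)*(r + 3)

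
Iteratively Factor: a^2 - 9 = (a - 3)*(a + 3)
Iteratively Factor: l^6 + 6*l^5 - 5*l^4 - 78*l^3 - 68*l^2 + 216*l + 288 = (l + 4)*(l^5 + 2*l^4 - 13*l^3 - 26*l^2 + 36*l + 72) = (l - 2)*(l + 4)*(l^4 + 4*l^3 - 5*l^2 - 36*l - 36) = (l - 2)*(l + 3)*(l + 4)*(l^3 + l^2 - 8*l - 12) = (l - 2)*(l + 2)*(l + 3)*(l + 4)*(l^2 - l - 6) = (l - 3)*(l - 2)*(l + 2)*(l + 3)*(l + 4)*(l + 2)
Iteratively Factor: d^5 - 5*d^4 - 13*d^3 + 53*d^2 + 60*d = (d - 5)*(d^4 - 13*d^2 - 12*d) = d*(d - 5)*(d^3 - 13*d - 12) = d*(d - 5)*(d - 4)*(d^2 + 4*d + 3) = d*(d - 5)*(d - 4)*(d + 1)*(d + 3)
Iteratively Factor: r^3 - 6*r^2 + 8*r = (r - 2)*(r^2 - 4*r) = r*(r - 2)*(r - 4)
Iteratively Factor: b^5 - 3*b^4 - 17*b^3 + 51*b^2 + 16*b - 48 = (b - 1)*(b^4 - 2*b^3 - 19*b^2 + 32*b + 48) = (b - 1)*(b + 4)*(b^3 - 6*b^2 + 5*b + 12) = (b - 3)*(b - 1)*(b + 4)*(b^2 - 3*b - 4) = (b - 4)*(b - 3)*(b - 1)*(b + 4)*(b + 1)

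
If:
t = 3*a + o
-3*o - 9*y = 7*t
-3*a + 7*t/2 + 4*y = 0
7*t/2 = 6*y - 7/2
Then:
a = -119/162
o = 77/54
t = -7/9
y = 7/54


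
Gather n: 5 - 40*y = 5 - 40*y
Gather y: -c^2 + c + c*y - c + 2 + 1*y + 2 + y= -c^2 + y*(c + 2) + 4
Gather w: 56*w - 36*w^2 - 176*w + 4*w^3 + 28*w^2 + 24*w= 4*w^3 - 8*w^2 - 96*w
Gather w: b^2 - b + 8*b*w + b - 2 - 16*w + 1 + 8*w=b^2 + w*(8*b - 8) - 1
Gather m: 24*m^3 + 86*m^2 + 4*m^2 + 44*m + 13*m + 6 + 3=24*m^3 + 90*m^2 + 57*m + 9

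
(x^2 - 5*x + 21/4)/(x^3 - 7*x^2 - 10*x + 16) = (x^2 - 5*x + 21/4)/(x^3 - 7*x^2 - 10*x + 16)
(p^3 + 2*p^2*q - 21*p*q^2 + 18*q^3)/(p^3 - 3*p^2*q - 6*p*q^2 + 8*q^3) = (p^2 + 3*p*q - 18*q^2)/(p^2 - 2*p*q - 8*q^2)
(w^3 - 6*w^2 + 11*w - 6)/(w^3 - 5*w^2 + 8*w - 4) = (w - 3)/(w - 2)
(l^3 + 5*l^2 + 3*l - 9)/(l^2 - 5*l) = (l^3 + 5*l^2 + 3*l - 9)/(l*(l - 5))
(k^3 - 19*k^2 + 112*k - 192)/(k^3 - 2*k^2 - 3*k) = (k^2 - 16*k + 64)/(k*(k + 1))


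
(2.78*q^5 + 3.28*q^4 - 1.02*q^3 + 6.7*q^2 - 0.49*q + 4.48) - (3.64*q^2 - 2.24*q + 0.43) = 2.78*q^5 + 3.28*q^4 - 1.02*q^3 + 3.06*q^2 + 1.75*q + 4.05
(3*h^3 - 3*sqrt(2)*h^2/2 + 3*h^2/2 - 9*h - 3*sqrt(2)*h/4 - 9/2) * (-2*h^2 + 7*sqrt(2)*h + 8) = -6*h^5 - 3*h^4 + 24*sqrt(2)*h^4 + 12*sqrt(2)*h^3 + 21*h^3 - 75*sqrt(2)*h^2 + 21*h^2/2 - 72*h - 75*sqrt(2)*h/2 - 36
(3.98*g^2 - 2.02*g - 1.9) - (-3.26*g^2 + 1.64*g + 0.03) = 7.24*g^2 - 3.66*g - 1.93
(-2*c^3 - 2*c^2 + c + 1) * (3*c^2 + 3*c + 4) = -6*c^5 - 12*c^4 - 11*c^3 - 2*c^2 + 7*c + 4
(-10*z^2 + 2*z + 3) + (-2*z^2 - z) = -12*z^2 + z + 3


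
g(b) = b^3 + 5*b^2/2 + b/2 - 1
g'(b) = 3*b^2 + 5*b + 1/2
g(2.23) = 23.64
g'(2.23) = 26.57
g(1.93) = 16.47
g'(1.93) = 21.32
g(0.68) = 0.81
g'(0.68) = 5.29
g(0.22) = -0.76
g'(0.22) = 1.75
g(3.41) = 69.43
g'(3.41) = 52.43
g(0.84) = 1.78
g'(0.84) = 6.82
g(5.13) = 202.36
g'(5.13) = 105.10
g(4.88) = 177.19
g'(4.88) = 96.34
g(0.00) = -1.00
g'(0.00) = 0.50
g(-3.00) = -7.00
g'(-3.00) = 12.50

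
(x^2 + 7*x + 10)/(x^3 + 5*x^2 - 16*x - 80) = (x + 2)/(x^2 - 16)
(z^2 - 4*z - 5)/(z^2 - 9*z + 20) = (z + 1)/(z - 4)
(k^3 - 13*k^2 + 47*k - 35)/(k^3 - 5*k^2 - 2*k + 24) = (k^3 - 13*k^2 + 47*k - 35)/(k^3 - 5*k^2 - 2*k + 24)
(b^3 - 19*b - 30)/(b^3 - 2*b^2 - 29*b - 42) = (b - 5)/(b - 7)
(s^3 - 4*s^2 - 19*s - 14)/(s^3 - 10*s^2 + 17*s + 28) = (s + 2)/(s - 4)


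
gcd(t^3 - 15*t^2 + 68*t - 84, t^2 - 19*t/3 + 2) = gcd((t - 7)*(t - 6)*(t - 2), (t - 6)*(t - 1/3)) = t - 6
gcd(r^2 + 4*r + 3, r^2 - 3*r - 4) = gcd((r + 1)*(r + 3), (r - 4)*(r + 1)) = r + 1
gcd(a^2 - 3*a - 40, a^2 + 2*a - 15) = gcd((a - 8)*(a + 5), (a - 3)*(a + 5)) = a + 5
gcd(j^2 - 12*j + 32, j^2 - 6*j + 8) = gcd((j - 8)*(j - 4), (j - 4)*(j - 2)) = j - 4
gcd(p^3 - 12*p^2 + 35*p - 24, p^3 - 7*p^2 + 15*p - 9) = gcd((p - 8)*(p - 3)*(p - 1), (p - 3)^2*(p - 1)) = p^2 - 4*p + 3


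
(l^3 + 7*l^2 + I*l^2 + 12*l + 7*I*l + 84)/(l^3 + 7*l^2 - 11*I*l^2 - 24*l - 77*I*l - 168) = (l + 4*I)/(l - 8*I)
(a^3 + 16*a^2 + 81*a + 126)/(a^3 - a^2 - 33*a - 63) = (a^2 + 13*a + 42)/(a^2 - 4*a - 21)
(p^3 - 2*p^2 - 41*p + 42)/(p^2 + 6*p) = p - 8 + 7/p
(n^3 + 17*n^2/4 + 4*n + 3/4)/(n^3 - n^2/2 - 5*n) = (4*n^3 + 17*n^2 + 16*n + 3)/(2*n*(2*n^2 - n - 10))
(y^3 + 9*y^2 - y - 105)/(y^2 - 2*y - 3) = (y^2 + 12*y + 35)/(y + 1)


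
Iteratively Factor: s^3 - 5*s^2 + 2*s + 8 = (s - 2)*(s^2 - 3*s - 4) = (s - 2)*(s + 1)*(s - 4)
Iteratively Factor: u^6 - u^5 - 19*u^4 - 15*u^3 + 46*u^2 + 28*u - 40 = (u + 2)*(u^5 - 3*u^4 - 13*u^3 + 11*u^2 + 24*u - 20) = (u - 5)*(u + 2)*(u^4 + 2*u^3 - 3*u^2 - 4*u + 4) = (u - 5)*(u + 2)^2*(u^3 - 3*u + 2) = (u - 5)*(u + 2)^3*(u^2 - 2*u + 1) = (u - 5)*(u - 1)*(u + 2)^3*(u - 1)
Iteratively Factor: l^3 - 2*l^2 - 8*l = (l - 4)*(l^2 + 2*l) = (l - 4)*(l + 2)*(l)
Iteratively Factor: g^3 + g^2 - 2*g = (g + 2)*(g^2 - g) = g*(g + 2)*(g - 1)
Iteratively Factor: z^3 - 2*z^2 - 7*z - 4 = (z + 1)*(z^2 - 3*z - 4) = (z - 4)*(z + 1)*(z + 1)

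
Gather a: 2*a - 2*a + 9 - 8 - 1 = 0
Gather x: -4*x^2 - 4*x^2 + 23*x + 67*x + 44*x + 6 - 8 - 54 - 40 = -8*x^2 + 134*x - 96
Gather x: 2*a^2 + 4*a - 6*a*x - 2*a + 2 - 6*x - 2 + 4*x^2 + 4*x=2*a^2 + 2*a + 4*x^2 + x*(-6*a - 2)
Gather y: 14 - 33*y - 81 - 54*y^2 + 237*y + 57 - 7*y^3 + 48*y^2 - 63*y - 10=-7*y^3 - 6*y^2 + 141*y - 20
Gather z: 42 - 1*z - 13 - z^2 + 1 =-z^2 - z + 30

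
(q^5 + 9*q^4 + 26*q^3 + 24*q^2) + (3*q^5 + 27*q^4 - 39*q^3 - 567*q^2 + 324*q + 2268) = 4*q^5 + 36*q^4 - 13*q^3 - 543*q^2 + 324*q + 2268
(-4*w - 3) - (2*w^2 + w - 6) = -2*w^2 - 5*w + 3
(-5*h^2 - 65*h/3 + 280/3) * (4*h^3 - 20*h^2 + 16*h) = -20*h^5 + 40*h^4/3 + 2180*h^3/3 - 6640*h^2/3 + 4480*h/3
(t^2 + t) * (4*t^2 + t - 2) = 4*t^4 + 5*t^3 - t^2 - 2*t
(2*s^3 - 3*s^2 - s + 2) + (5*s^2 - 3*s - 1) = 2*s^3 + 2*s^2 - 4*s + 1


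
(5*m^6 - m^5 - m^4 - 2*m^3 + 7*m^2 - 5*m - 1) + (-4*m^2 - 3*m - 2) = 5*m^6 - m^5 - m^4 - 2*m^3 + 3*m^2 - 8*m - 3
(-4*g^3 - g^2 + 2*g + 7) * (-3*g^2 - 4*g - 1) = 12*g^5 + 19*g^4 + 2*g^3 - 28*g^2 - 30*g - 7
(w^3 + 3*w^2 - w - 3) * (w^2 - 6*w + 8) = w^5 - 3*w^4 - 11*w^3 + 27*w^2 + 10*w - 24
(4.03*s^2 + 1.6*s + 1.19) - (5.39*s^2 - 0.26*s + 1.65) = -1.36*s^2 + 1.86*s - 0.46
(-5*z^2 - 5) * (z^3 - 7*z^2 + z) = -5*z^5 + 35*z^4 - 10*z^3 + 35*z^2 - 5*z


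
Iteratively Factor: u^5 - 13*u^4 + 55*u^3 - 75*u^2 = (u)*(u^4 - 13*u^3 + 55*u^2 - 75*u) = u*(u - 3)*(u^3 - 10*u^2 + 25*u) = u*(u - 5)*(u - 3)*(u^2 - 5*u) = u^2*(u - 5)*(u - 3)*(u - 5)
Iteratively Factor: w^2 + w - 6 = (w - 2)*(w + 3)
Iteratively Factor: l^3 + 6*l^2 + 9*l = (l + 3)*(l^2 + 3*l) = (l + 3)^2*(l)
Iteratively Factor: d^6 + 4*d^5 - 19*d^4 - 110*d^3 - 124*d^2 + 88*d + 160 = (d + 2)*(d^5 + 2*d^4 - 23*d^3 - 64*d^2 + 4*d + 80) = (d + 2)^2*(d^4 - 23*d^2 - 18*d + 40) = (d + 2)^2*(d + 4)*(d^3 - 4*d^2 - 7*d + 10) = (d - 5)*(d + 2)^2*(d + 4)*(d^2 + d - 2) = (d - 5)*(d + 2)^3*(d + 4)*(d - 1)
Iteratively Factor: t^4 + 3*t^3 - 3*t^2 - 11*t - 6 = (t + 3)*(t^3 - 3*t - 2) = (t + 1)*(t + 3)*(t^2 - t - 2) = (t - 2)*(t + 1)*(t + 3)*(t + 1)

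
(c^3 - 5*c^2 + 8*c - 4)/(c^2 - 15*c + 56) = (c^3 - 5*c^2 + 8*c - 4)/(c^2 - 15*c + 56)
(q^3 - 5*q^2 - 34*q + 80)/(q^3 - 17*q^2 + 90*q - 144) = (q^2 + 3*q - 10)/(q^2 - 9*q + 18)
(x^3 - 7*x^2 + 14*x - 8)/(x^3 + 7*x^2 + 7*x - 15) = (x^2 - 6*x + 8)/(x^2 + 8*x + 15)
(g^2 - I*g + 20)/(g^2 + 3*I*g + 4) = (g - 5*I)/(g - I)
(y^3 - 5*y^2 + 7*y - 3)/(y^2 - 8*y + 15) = (y^2 - 2*y + 1)/(y - 5)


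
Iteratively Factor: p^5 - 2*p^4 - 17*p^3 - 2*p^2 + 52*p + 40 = (p - 5)*(p^4 + 3*p^3 - 2*p^2 - 12*p - 8) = (p - 5)*(p + 1)*(p^3 + 2*p^2 - 4*p - 8) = (p - 5)*(p + 1)*(p + 2)*(p^2 - 4) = (p - 5)*(p + 1)*(p + 2)^2*(p - 2)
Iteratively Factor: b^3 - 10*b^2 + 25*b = (b - 5)*(b^2 - 5*b) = b*(b - 5)*(b - 5)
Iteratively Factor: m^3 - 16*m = (m)*(m^2 - 16) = m*(m + 4)*(m - 4)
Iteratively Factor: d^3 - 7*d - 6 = (d + 1)*(d^2 - d - 6) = (d + 1)*(d + 2)*(d - 3)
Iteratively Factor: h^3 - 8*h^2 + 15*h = (h - 3)*(h^2 - 5*h) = h*(h - 3)*(h - 5)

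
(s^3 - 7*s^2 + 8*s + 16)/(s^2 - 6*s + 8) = (s^2 - 3*s - 4)/(s - 2)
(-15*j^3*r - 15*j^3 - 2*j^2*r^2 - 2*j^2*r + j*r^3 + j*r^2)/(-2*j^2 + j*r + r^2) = j*(-15*j^2*r - 15*j^2 - 2*j*r^2 - 2*j*r + r^3 + r^2)/(-2*j^2 + j*r + r^2)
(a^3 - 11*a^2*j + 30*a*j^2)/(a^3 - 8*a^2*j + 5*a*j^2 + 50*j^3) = a*(a - 6*j)/(a^2 - 3*a*j - 10*j^2)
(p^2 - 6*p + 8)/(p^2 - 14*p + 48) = (p^2 - 6*p + 8)/(p^2 - 14*p + 48)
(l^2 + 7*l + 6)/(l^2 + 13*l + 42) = (l + 1)/(l + 7)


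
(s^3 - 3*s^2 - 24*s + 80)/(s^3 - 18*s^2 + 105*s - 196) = (s^2 + s - 20)/(s^2 - 14*s + 49)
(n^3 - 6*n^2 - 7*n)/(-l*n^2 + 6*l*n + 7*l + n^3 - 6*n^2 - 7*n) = -n/(l - n)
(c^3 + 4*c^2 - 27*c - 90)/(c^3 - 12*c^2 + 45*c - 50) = (c^2 + 9*c + 18)/(c^2 - 7*c + 10)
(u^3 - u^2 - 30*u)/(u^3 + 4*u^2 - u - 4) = u*(u^2 - u - 30)/(u^3 + 4*u^2 - u - 4)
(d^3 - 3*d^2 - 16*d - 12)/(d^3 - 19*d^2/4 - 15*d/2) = 4*(d^2 + 3*d + 2)/(d*(4*d + 5))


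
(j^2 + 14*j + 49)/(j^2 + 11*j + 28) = (j + 7)/(j + 4)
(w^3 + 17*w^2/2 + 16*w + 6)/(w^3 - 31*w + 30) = (w^2 + 5*w/2 + 1)/(w^2 - 6*w + 5)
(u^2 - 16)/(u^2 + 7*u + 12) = (u - 4)/(u + 3)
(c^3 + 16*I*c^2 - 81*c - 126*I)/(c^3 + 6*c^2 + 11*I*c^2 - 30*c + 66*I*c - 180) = (c^2 + 10*I*c - 21)/(c^2 + c*(6 + 5*I) + 30*I)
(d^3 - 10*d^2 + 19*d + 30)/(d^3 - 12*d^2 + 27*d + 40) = (d - 6)/(d - 8)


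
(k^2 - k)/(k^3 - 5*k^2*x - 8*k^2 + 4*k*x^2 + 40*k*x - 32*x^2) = k*(k - 1)/(k^3 - 5*k^2*x - 8*k^2 + 4*k*x^2 + 40*k*x - 32*x^2)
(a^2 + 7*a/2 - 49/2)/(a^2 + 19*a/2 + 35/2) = (2*a - 7)/(2*a + 5)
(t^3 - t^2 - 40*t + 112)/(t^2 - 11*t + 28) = (t^2 + 3*t - 28)/(t - 7)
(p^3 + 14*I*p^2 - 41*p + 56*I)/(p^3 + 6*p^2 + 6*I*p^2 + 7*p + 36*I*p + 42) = (p + 8*I)/(p + 6)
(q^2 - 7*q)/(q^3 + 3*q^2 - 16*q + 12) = q*(q - 7)/(q^3 + 3*q^2 - 16*q + 12)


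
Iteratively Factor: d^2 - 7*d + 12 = (d - 4)*(d - 3)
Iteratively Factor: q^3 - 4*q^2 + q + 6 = (q - 2)*(q^2 - 2*q - 3) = (q - 2)*(q + 1)*(q - 3)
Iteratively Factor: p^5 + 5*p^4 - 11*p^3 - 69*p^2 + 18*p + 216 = (p + 3)*(p^4 + 2*p^3 - 17*p^2 - 18*p + 72) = (p - 3)*(p + 3)*(p^3 + 5*p^2 - 2*p - 24) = (p - 3)*(p - 2)*(p + 3)*(p^2 + 7*p + 12) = (p - 3)*(p - 2)*(p + 3)*(p + 4)*(p + 3)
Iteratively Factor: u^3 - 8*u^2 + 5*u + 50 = (u - 5)*(u^2 - 3*u - 10) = (u - 5)*(u + 2)*(u - 5)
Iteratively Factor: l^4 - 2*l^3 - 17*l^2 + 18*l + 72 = (l + 3)*(l^3 - 5*l^2 - 2*l + 24) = (l - 4)*(l + 3)*(l^2 - l - 6) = (l - 4)*(l - 3)*(l + 3)*(l + 2)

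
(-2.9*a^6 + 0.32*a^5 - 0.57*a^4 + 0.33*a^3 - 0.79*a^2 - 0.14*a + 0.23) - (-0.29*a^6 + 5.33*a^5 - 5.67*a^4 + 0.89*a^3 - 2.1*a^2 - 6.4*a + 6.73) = -2.61*a^6 - 5.01*a^5 + 5.1*a^4 - 0.56*a^3 + 1.31*a^2 + 6.26*a - 6.5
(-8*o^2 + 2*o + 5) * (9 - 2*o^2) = 16*o^4 - 4*o^3 - 82*o^2 + 18*o + 45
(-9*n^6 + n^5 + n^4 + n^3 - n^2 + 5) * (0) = 0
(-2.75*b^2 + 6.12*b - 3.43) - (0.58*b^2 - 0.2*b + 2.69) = -3.33*b^2 + 6.32*b - 6.12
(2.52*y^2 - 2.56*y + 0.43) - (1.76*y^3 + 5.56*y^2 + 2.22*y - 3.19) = -1.76*y^3 - 3.04*y^2 - 4.78*y + 3.62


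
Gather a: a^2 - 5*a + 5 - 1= a^2 - 5*a + 4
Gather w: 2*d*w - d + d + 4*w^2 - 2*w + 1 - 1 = 4*w^2 + w*(2*d - 2)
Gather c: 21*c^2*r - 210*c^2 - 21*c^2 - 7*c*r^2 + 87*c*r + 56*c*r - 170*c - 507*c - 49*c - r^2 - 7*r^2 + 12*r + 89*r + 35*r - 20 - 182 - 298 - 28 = c^2*(21*r - 231) + c*(-7*r^2 + 143*r - 726) - 8*r^2 + 136*r - 528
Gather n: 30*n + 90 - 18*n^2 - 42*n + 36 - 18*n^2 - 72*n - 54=-36*n^2 - 84*n + 72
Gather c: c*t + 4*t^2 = c*t + 4*t^2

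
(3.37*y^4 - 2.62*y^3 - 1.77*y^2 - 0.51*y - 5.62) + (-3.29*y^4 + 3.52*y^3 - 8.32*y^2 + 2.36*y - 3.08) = 0.0800000000000001*y^4 + 0.9*y^3 - 10.09*y^2 + 1.85*y - 8.7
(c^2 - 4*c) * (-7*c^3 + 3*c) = -7*c^5 + 28*c^4 + 3*c^3 - 12*c^2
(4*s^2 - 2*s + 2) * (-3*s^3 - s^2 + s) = -12*s^5 + 2*s^4 - 4*s^2 + 2*s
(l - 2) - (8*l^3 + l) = -8*l^3 - 2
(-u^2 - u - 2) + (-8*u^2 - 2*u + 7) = -9*u^2 - 3*u + 5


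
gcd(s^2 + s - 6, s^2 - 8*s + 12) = s - 2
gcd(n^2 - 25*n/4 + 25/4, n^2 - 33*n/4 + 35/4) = n - 5/4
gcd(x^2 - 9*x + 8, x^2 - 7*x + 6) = x - 1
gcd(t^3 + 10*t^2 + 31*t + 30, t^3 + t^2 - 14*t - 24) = t^2 + 5*t + 6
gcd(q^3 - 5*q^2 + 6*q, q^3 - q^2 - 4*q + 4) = q - 2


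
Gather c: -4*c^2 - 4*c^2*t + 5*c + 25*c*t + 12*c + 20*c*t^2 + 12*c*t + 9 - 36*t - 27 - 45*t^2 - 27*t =c^2*(-4*t - 4) + c*(20*t^2 + 37*t + 17) - 45*t^2 - 63*t - 18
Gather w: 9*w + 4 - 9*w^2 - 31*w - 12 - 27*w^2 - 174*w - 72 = -36*w^2 - 196*w - 80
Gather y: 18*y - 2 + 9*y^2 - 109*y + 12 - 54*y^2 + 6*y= -45*y^2 - 85*y + 10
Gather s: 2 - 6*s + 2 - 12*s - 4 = -18*s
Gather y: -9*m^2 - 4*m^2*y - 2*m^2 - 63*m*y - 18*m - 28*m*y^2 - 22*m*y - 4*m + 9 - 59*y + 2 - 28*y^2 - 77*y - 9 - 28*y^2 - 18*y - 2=-11*m^2 - 22*m + y^2*(-28*m - 56) + y*(-4*m^2 - 85*m - 154)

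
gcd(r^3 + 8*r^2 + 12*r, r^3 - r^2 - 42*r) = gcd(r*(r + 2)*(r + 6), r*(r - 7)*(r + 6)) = r^2 + 6*r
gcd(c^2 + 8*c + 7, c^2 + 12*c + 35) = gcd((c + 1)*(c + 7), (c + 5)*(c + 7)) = c + 7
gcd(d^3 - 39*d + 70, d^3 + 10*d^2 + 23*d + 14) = d + 7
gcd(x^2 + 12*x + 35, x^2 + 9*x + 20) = x + 5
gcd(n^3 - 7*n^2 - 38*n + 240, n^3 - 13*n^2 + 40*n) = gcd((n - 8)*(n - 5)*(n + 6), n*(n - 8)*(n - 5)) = n^2 - 13*n + 40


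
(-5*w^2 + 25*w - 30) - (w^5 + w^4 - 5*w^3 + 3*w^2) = -w^5 - w^4 + 5*w^3 - 8*w^2 + 25*w - 30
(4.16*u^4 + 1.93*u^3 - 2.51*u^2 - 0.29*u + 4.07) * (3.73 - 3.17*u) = -13.1872*u^5 + 9.3987*u^4 + 15.1556*u^3 - 8.443*u^2 - 13.9836*u + 15.1811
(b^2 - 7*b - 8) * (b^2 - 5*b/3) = b^4 - 26*b^3/3 + 11*b^2/3 + 40*b/3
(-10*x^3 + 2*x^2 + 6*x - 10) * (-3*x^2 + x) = 30*x^5 - 16*x^4 - 16*x^3 + 36*x^2 - 10*x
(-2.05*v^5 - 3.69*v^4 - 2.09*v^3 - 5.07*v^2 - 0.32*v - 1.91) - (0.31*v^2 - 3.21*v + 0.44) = -2.05*v^5 - 3.69*v^4 - 2.09*v^3 - 5.38*v^2 + 2.89*v - 2.35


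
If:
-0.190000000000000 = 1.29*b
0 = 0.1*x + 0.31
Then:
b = -0.15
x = -3.10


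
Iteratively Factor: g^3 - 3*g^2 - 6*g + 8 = (g - 4)*(g^2 + g - 2) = (g - 4)*(g - 1)*(g + 2)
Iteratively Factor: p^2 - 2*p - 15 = (p + 3)*(p - 5)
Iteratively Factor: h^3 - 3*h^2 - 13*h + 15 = (h - 1)*(h^2 - 2*h - 15) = (h - 1)*(h + 3)*(h - 5)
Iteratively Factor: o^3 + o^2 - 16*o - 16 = (o + 4)*(o^2 - 3*o - 4) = (o + 1)*(o + 4)*(o - 4)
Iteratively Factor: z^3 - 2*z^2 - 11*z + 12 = (z - 4)*(z^2 + 2*z - 3) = (z - 4)*(z + 3)*(z - 1)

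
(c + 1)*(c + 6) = c^2 + 7*c + 6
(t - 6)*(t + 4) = t^2 - 2*t - 24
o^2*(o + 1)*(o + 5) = o^4 + 6*o^3 + 5*o^2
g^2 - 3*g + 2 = (g - 2)*(g - 1)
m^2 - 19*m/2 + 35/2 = (m - 7)*(m - 5/2)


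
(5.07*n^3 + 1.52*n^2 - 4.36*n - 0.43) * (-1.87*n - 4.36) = -9.4809*n^4 - 24.9476*n^3 + 1.526*n^2 + 19.8137*n + 1.8748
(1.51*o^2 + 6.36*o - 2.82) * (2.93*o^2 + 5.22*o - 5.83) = 4.4243*o^4 + 26.517*o^3 + 16.1333*o^2 - 51.7992*o + 16.4406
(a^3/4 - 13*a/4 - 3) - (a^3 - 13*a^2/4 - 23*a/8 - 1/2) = -3*a^3/4 + 13*a^2/4 - 3*a/8 - 5/2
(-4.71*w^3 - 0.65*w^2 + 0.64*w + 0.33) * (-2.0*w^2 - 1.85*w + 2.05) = 9.42*w^5 + 10.0135*w^4 - 9.733*w^3 - 3.1765*w^2 + 0.7015*w + 0.6765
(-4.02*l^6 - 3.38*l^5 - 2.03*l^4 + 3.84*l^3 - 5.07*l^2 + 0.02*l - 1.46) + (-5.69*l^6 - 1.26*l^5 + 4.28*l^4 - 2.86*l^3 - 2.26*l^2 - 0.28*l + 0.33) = -9.71*l^6 - 4.64*l^5 + 2.25*l^4 + 0.98*l^3 - 7.33*l^2 - 0.26*l - 1.13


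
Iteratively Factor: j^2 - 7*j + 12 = (j - 3)*(j - 4)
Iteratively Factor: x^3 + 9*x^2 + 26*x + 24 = (x + 4)*(x^2 + 5*x + 6) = (x + 2)*(x + 4)*(x + 3)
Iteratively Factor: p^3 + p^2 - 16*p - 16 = (p + 1)*(p^2 - 16) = (p - 4)*(p + 1)*(p + 4)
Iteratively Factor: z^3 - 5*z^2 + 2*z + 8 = (z - 2)*(z^2 - 3*z - 4) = (z - 4)*(z - 2)*(z + 1)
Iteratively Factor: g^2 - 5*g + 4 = (g - 1)*(g - 4)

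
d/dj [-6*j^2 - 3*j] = -12*j - 3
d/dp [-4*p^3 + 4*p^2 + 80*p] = -12*p^2 + 8*p + 80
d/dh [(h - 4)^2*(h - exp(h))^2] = 2*(h - 4)*(h - exp(h))*(h + (1 - exp(h))*(h - 4) - exp(h))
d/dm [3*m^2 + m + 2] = 6*m + 1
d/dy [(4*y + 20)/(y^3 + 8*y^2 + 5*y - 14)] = 4*(y^3 + 8*y^2 + 5*y - (y + 5)*(3*y^2 + 16*y + 5) - 14)/(y^3 + 8*y^2 + 5*y - 14)^2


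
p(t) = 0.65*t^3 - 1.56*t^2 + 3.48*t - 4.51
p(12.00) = 935.81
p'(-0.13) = 3.92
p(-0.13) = -4.99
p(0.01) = -4.48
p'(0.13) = 3.11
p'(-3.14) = 32.50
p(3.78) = 21.46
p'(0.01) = 3.45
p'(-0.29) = 4.55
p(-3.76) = -74.20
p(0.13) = -4.08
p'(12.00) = 246.84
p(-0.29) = -5.67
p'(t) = 1.95*t^2 - 3.12*t + 3.48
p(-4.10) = -89.80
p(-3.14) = -50.94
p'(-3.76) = 42.78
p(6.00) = 100.61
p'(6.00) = 54.96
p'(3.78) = 19.55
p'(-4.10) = 49.05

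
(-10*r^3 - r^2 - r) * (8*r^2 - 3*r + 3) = -80*r^5 + 22*r^4 - 35*r^3 - 3*r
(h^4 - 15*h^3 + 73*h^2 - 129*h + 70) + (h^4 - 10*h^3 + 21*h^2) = 2*h^4 - 25*h^3 + 94*h^2 - 129*h + 70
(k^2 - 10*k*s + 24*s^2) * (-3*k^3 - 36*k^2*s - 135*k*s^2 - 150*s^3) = -3*k^5 - 6*k^4*s + 153*k^3*s^2 + 336*k^2*s^3 - 1740*k*s^4 - 3600*s^5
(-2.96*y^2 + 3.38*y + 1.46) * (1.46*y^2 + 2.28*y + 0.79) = -4.3216*y^4 - 1.814*y^3 + 7.4996*y^2 + 5.999*y + 1.1534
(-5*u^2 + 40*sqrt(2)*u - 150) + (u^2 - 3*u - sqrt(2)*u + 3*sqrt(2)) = -4*u^2 - 3*u + 39*sqrt(2)*u - 150 + 3*sqrt(2)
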